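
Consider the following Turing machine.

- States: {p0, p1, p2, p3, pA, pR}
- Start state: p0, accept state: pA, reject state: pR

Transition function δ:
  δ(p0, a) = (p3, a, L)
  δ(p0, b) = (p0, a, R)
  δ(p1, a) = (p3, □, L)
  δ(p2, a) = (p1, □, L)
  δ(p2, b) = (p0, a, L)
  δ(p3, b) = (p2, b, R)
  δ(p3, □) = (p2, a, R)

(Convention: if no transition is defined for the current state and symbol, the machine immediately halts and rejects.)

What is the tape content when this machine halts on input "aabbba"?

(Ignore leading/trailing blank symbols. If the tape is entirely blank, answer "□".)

Execution trace:
Initial: [p0]aabbba
Step 1: δ(p0, a) = (p3, a, L) → [p3]□aabbba
Step 2: δ(p3, □) = (p2, a, R) → a[p2]aabbba
Step 3: δ(p2, a) = (p1, □, L) → [p1]a□abbba
Step 4: δ(p1, a) = (p3, □, L) → [p3]□□□abbba
Step 5: δ(p3, □) = (p2, a, R) → a[p2]□□abbba

No transition is defined for δ(p2, □). By convention the machine halts and rejects.

Final tape (ignoring leading/trailing blanks): a□□abbba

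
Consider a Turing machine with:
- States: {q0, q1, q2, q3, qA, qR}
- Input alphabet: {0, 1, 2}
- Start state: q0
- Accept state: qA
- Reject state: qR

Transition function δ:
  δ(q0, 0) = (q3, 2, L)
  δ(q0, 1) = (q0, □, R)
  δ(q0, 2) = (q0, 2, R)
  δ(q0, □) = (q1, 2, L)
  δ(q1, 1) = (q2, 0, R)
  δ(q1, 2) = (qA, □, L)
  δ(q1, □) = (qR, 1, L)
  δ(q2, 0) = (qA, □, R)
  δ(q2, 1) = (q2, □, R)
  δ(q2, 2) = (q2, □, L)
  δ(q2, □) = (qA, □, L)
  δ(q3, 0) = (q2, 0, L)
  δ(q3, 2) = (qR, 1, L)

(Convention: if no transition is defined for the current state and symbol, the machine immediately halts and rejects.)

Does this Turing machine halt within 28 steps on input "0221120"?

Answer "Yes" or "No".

Execution trace:
Initial: [q0]0221120
Step 1: δ(q0, 0) = (q3, 2, L) → [q3]□2221120

No transition is defined for δ(q3, □). By convention the machine halts and rejects.
The machine halted after 1 step (within the 28-step bound).

Answer: Yes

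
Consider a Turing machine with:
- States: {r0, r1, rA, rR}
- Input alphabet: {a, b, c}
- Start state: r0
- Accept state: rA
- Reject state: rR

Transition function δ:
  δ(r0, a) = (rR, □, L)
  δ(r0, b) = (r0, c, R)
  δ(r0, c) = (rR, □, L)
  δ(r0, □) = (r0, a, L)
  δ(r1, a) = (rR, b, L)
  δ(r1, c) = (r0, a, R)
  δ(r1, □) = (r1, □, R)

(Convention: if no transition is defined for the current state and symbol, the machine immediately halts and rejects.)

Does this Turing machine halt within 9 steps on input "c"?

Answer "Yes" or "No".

Execution trace:
Initial: [r0]c
Step 1: δ(r0, c) = (rR, □, L) → [rR]□□

The machine reaches the reject state rR and halts.
The machine halted after 1 step (within the 9-step bound).

Answer: Yes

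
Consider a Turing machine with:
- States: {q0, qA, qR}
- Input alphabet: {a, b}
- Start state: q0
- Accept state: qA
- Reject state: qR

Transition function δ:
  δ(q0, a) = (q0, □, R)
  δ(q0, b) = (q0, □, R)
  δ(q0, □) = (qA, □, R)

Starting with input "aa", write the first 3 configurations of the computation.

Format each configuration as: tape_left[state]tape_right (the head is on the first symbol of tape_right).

Transitions applied:
Step 1: δ(q0, a) = (q0, □, R)
Step 2: δ(q0, a) = (q0, □, R)

The first 3 configurations are:
[q0]aa ⊢ □[q0]a ⊢ □□[q0]□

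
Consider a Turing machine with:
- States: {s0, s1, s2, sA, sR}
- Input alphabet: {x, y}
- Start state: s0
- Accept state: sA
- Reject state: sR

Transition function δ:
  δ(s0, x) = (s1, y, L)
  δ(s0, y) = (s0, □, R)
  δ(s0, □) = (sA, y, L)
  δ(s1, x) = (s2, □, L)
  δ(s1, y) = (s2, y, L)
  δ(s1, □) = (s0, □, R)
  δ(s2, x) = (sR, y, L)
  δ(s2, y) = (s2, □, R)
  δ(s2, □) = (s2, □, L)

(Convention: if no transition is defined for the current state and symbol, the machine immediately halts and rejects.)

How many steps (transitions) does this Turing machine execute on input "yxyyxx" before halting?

Execution trace:
Initial: [s0]yxyyxx
Step 1: δ(s0, y) = (s0, □, R) → □[s0]xyyxx
Step 2: δ(s0, x) = (s1, y, L) → [s1]□yyyxx
Step 3: δ(s1, □) = (s0, □, R) → □[s0]yyyxx
Step 4: δ(s0, y) = (s0, □, R) → □□[s0]yyxx
Step 5: δ(s0, y) = (s0, □, R) → □□□[s0]yxx
Step 6: δ(s0, y) = (s0, □, R) → □□□□[s0]xx
Step 7: δ(s0, x) = (s1, y, L) → □□□[s1]□yx
Step 8: δ(s1, □) = (s0, □, R) → □□□□[s0]yx
Step 9: δ(s0, y) = (s0, □, R) → □□□□□[s0]x
Step 10: δ(s0, x) = (s1, y, L) → □□□□[s1]□y
Step 11: δ(s1, □) = (s0, □, R) → □□□□□[s0]y
Step 12: δ(s0, y) = (s0, □, R) → □□□□□□[s0]□
Step 13: δ(s0, □) = (sA, y, L) → □□□□□[sA]□y

The machine reaches the accept state sA and halts.

The machine executed 13 steps before halting.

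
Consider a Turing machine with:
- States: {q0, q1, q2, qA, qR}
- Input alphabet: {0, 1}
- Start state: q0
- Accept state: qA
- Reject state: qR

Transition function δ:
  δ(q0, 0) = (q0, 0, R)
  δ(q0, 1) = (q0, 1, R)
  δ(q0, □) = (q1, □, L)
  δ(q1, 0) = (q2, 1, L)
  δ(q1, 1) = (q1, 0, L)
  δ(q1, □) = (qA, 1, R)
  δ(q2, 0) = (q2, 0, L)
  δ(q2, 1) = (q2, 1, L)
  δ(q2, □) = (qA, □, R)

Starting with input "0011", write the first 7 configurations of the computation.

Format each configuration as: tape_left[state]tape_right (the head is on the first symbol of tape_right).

Transitions applied:
Step 1: δ(q0, 0) = (q0, 0, R)
Step 2: δ(q0, 0) = (q0, 0, R)
Step 3: δ(q0, 1) = (q0, 1, R)
Step 4: δ(q0, 1) = (q0, 1, R)
Step 5: δ(q0, □) = (q1, □, L)
Step 6: δ(q1, 1) = (q1, 0, L)

The first 7 configurations are:
[q0]0011 ⊢ 0[q0]011 ⊢ 00[q0]11 ⊢ 001[q0]1 ⊢ 0011[q0]□ ⊢ 001[q1]1□ ⊢ 00[q1]10□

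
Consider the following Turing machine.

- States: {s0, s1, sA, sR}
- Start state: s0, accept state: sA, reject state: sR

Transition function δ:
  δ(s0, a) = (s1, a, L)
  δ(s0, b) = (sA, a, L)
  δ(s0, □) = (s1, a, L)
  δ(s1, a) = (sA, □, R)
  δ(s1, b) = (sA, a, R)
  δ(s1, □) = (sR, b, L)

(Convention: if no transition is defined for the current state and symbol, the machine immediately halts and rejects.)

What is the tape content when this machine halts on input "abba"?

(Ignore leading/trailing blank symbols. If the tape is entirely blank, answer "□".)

Execution trace:
Initial: [s0]abba
Step 1: δ(s0, a) = (s1, a, L) → [s1]□abba
Step 2: δ(s1, □) = (sR, b, L) → [sR]□babba

The machine reaches the reject state sR and halts.

Final tape (ignoring leading/trailing blanks): babba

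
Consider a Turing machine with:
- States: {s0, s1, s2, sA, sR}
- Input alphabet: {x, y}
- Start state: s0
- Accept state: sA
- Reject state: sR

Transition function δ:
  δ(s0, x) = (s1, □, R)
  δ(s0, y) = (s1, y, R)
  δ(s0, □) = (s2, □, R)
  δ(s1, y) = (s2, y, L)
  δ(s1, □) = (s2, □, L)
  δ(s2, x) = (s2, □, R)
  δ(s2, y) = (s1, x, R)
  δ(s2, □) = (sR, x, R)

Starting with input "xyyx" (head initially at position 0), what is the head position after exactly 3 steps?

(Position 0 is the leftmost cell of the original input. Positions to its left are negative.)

Execution trace (head position shown):
Step 0: [s0]xyyx  (head at position 0)
Step 1: move right → □[s1]yyx  (head at position 1)
Step 2: move left → [s2]□yyx  (head at position 0)
Step 3: move right → x[sR]yyx  (head at position 1)

After 3 steps, the head is at position 1.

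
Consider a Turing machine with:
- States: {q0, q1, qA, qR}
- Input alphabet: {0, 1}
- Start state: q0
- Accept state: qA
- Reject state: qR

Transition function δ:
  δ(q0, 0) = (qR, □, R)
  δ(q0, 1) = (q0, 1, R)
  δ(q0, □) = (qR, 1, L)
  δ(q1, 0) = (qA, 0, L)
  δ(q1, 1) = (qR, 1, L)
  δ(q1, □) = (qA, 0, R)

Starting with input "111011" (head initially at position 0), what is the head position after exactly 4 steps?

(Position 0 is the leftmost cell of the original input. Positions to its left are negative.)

Execution trace (head position shown):
Step 0: [q0]111011  (head at position 0)
Step 1: move right → 1[q0]11011  (head at position 1)
Step 2: move right → 11[q0]1011  (head at position 2)
Step 3: move right → 111[q0]011  (head at position 3)
Step 4: move right → 111□[qR]11  (head at position 4)

After 4 steps, the head is at position 4.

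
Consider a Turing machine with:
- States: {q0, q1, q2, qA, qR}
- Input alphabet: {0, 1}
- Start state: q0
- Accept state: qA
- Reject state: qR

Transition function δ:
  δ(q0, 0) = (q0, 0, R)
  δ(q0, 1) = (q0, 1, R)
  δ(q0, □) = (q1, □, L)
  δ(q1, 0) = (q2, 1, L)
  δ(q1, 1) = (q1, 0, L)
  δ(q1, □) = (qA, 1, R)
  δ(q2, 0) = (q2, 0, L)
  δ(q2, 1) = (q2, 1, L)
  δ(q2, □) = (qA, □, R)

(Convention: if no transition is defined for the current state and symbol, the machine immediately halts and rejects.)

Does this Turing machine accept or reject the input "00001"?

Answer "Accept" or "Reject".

Execution trace:
Initial: [q0]00001
Step 1: δ(q0, 0) = (q0, 0, R) → 0[q0]0001
Step 2: δ(q0, 0) = (q0, 0, R) → 00[q0]001
Step 3: δ(q0, 0) = (q0, 0, R) → 000[q0]01
Step 4: δ(q0, 0) = (q0, 0, R) → 0000[q0]1
Step 5: δ(q0, 1) = (q0, 1, R) → 00001[q0]□
Step 6: δ(q0, □) = (q1, □, L) → 0000[q1]1□
Step 7: δ(q1, 1) = (q1, 0, L) → 000[q1]00□
Step 8: δ(q1, 0) = (q2, 1, L) → 00[q2]010□
Step 9: δ(q2, 0) = (q2, 0, L) → 0[q2]0010□
Step 10: δ(q2, 0) = (q2, 0, L) → [q2]00010□
Step 11: δ(q2, 0) = (q2, 0, L) → [q2]□00010□
Step 12: δ(q2, □) = (qA, □, R) → □[qA]00010□

The machine reaches the accept state qA and halts.

Answer: Accept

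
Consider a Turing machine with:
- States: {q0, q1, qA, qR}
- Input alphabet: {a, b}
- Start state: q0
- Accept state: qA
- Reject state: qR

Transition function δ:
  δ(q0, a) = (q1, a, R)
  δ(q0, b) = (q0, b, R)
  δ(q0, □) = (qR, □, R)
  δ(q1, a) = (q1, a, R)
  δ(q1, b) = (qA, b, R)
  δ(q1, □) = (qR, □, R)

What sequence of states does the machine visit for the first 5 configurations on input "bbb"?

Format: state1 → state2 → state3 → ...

Execution trace:
Initial: [q0]bbb
Step 1: δ(q0, b) = (q0, b, R) → b[q0]bb
Step 2: δ(q0, b) = (q0, b, R) → bb[q0]b
Step 3: δ(q0, b) = (q0, b, R) → bbb[q0]□
Step 4: δ(q0, □) = (qR, □, R) → bbb□[qR]□

The machine reaches the reject state qR and halts.

State sequence: q0 → q0 → q0 → q0 → qR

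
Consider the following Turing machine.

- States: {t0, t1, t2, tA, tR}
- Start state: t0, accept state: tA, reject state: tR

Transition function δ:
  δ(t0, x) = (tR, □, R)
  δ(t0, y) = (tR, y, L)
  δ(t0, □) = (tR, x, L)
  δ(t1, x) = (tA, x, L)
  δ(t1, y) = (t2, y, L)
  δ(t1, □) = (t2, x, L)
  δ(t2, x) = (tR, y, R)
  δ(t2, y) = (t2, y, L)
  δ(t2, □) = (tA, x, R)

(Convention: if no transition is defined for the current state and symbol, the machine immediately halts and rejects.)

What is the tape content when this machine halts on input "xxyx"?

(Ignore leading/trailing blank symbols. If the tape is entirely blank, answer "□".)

Execution trace:
Initial: [t0]xxyx
Step 1: δ(t0, x) = (tR, □, R) → □[tR]xyx

The machine reaches the reject state tR and halts.

Final tape (ignoring leading/trailing blanks): xyx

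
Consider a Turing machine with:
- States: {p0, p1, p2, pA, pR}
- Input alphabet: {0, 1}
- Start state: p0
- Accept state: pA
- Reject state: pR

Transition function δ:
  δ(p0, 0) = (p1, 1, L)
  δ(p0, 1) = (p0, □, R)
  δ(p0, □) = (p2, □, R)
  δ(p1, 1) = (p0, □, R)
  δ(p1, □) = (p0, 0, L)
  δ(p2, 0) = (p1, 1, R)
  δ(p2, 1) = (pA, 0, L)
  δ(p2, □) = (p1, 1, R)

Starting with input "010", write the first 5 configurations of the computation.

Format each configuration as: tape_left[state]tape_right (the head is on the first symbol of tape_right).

Transitions applied:
Step 1: δ(p0, 0) = (p1, 1, L)
Step 2: δ(p1, □) = (p0, 0, L)
Step 3: δ(p0, □) = (p2, □, R)
Step 4: δ(p2, 0) = (p1, 1, R)

The first 5 configurations are:
[p0]010 ⊢ [p1]□110 ⊢ [p0]□0110 ⊢ □[p2]0110 ⊢ □1[p1]110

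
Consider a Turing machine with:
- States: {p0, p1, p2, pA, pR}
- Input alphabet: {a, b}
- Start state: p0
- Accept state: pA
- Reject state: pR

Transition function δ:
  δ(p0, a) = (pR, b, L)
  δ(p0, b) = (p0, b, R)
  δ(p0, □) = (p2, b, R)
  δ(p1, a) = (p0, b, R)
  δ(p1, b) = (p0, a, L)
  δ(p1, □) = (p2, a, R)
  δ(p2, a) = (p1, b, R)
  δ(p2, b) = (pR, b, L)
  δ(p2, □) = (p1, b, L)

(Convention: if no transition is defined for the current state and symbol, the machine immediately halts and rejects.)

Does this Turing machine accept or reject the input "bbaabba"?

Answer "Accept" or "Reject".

Execution trace:
Initial: [p0]bbaabba
Step 1: δ(p0, b) = (p0, b, R) → b[p0]baabba
Step 2: δ(p0, b) = (p0, b, R) → bb[p0]aabba
Step 3: δ(p0, a) = (pR, b, L) → b[pR]bbabba

The machine reaches the reject state pR and halts.

Answer: Reject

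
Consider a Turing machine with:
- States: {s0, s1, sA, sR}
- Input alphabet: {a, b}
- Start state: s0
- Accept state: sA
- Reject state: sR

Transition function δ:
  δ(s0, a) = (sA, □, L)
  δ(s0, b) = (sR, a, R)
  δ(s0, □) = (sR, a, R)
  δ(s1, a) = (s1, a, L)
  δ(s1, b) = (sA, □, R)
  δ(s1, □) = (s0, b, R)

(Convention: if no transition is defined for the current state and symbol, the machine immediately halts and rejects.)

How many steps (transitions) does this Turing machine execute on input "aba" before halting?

Execution trace:
Initial: [s0]aba
Step 1: δ(s0, a) = (sA, □, L) → [sA]□□ba

The machine reaches the accept state sA and halts.

The machine executed 1 step before halting.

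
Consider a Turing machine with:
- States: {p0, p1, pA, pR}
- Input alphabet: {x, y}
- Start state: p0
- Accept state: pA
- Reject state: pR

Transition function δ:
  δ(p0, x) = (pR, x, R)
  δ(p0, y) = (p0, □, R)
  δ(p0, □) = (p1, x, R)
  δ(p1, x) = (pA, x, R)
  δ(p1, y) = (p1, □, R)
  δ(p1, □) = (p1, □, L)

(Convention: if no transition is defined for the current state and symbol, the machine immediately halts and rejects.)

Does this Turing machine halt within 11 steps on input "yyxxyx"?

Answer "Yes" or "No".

Execution trace:
Initial: [p0]yyxxyx
Step 1: δ(p0, y) = (p0, □, R) → □[p0]yxxyx
Step 2: δ(p0, y) = (p0, □, R) → □□[p0]xxyx
Step 3: δ(p0, x) = (pR, x, R) → □□x[pR]xyx

The machine reaches the reject state pR and halts.
The machine halted after 3 steps (within the 11-step bound).

Answer: Yes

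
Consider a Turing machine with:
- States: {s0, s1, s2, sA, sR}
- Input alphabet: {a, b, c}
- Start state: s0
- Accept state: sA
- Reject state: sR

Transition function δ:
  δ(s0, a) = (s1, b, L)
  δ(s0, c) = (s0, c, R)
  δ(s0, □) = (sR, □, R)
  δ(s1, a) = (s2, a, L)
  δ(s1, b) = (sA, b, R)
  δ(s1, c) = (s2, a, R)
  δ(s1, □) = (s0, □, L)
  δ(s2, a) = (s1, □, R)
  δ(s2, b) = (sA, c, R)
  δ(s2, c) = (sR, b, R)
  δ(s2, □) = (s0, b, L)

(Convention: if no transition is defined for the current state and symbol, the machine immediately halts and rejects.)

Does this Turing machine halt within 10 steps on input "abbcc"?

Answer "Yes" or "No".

Execution trace:
Initial: [s0]abbcc
Step 1: δ(s0, a) = (s1, b, L) → [s1]□bbbcc
Step 2: δ(s1, □) = (s0, □, L) → [s0]□□bbbcc
Step 3: δ(s0, □) = (sR, □, R) → □[sR]□bbbcc

The machine reaches the reject state sR and halts.
The machine halted after 3 steps (within the 10-step bound).

Answer: Yes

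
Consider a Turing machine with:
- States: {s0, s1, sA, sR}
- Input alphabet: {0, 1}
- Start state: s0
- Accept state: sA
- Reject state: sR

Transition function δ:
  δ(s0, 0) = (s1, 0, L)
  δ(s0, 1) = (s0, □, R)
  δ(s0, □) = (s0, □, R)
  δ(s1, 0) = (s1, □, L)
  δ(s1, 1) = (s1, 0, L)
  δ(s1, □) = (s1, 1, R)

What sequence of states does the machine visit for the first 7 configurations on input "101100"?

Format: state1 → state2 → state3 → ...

Execution trace:
Initial: [s0]101100
Step 1: δ(s0, 1) = (s0, □, R) → □[s0]01100
Step 2: δ(s0, 0) = (s1, 0, L) → [s1]□01100
Step 3: δ(s1, □) = (s1, 1, R) → 1[s1]01100
Step 4: δ(s1, 0) = (s1, □, L) → [s1]1□1100
Step 5: δ(s1, 1) = (s1, 0, L) → [s1]□0□1100
Step 6: δ(s1, □) = (s1, 1, R) → 1[s1]0□1100

State sequence: s0 → s0 → s1 → s1 → s1 → s1 → s1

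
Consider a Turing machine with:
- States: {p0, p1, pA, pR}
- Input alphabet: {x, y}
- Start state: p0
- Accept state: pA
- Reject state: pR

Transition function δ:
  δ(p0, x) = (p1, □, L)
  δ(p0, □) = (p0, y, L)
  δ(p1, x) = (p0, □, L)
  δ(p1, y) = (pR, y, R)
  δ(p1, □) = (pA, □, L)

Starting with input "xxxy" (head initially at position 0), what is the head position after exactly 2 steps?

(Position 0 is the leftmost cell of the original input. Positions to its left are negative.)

Execution trace (head position shown):
Step 0: [p0]xxxy  (head at position 0)
Step 1: move left → [p1]□□xxy  (head at position -1)
Step 2: move left → [pA]□□□xxy  (head at position -2)

After 2 steps, the head is at position -2.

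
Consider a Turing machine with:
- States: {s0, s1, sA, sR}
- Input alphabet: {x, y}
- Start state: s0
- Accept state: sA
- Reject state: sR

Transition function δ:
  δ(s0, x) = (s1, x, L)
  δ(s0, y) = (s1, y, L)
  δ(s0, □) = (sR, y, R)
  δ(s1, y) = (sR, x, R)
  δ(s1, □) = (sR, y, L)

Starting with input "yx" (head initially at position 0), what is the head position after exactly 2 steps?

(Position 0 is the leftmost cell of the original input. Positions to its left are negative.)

Execution trace (head position shown):
Step 0: [s0]yx  (head at position 0)
Step 1: move left → [s1]□yx  (head at position -1)
Step 2: move left → [sR]□yyx  (head at position -2)

After 2 steps, the head is at position -2.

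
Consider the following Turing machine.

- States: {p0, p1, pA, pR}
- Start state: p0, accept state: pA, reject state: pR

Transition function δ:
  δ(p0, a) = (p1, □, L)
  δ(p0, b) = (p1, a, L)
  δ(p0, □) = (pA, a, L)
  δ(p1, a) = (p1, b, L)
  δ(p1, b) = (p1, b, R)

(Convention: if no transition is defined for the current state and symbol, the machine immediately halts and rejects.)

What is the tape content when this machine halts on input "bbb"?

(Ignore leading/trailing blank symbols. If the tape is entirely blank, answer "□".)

Execution trace:
Initial: [p0]bbb
Step 1: δ(p0, b) = (p1, a, L) → [p1]□abb

No transition is defined for δ(p1, □). By convention the machine halts and rejects.

Final tape (ignoring leading/trailing blanks): abb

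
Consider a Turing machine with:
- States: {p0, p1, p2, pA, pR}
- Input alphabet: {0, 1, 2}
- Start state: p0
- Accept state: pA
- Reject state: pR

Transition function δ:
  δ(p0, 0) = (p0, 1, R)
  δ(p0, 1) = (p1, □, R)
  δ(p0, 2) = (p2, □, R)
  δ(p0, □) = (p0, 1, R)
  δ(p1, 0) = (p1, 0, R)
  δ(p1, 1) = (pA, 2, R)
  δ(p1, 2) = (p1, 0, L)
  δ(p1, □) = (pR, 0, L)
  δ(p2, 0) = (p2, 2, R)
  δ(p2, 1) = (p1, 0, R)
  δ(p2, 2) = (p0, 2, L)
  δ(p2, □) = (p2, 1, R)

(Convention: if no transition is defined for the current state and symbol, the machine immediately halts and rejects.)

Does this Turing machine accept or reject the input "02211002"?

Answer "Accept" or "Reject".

Execution trace:
Initial: [p0]02211002
Step 1: δ(p0, 0) = (p0, 1, R) → 1[p0]2211002
Step 2: δ(p0, 2) = (p2, □, R) → 1□[p2]211002
Step 3: δ(p2, 2) = (p0, 2, L) → 1[p0]□211002
Step 4: δ(p0, □) = (p0, 1, R) → 11[p0]211002
Step 5: δ(p0, 2) = (p2, □, R) → 11□[p2]11002
Step 6: δ(p2, 1) = (p1, 0, R) → 11□0[p1]1002
Step 7: δ(p1, 1) = (pA, 2, R) → 11□02[pA]002

The machine reaches the accept state pA and halts.

Answer: Accept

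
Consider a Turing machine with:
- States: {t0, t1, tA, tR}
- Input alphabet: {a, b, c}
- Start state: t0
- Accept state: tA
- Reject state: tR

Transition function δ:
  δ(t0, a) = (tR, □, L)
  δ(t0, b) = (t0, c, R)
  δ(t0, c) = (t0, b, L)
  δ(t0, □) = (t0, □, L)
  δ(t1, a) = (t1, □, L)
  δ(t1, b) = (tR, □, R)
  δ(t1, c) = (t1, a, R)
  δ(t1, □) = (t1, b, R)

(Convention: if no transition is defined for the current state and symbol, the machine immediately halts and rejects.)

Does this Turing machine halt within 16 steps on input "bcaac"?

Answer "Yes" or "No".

Execution trace:
Initial: [t0]bcaac
Step 1: δ(t0, b) = (t0, c, R) → c[t0]caac
Step 2: δ(t0, c) = (t0, b, L) → [t0]cbaac
Step 3: δ(t0, c) = (t0, b, L) → [t0]□bbaac
Step 4: δ(t0, □) = (t0, □, L) → [t0]□□bbaac
Step 5: δ(t0, □) = (t0, □, L) → [t0]□□□bbaac
Step 6: δ(t0, □) = (t0, □, L) → [t0]□□□□bbaac
Step 7: δ(t0, □) = (t0, □, L) → [t0]□□□□□bbaac
Step 8: δ(t0, □) = (t0, □, L) → [t0]□□□□□□bbaac
Step 9: δ(t0, □) = (t0, □, L) → [t0]□□□□□□□bbaac
Step 10: δ(t0, □) = (t0, □, L) → [t0]□□□□□□□□bbaac
Step 11: δ(t0, □) = (t0, □, L) → [t0]□□□□□□□□□bbaac
Step 12: δ(t0, □) = (t0, □, L) → [t0]□□□□□□□□□□bbaac
Step 13: δ(t0, □) = (t0, □, L) → [t0]□□□□□□□□□□□bbaac
Step 14: δ(t0, □) = (t0, □, L) → [t0]□□□□□□□□□□□□bbaac
Step 15: δ(t0, □) = (t0, □, L) → [t0]□□□□□□□□□□□□□bbaac
Step 16: δ(t0, □) = (t0, □, L) → [t0]□□□□□□□□□□□□□□bbaac

The machine has not reached a halting state after 16 steps.
The machine did not halt within the 16-step bound.

Answer: No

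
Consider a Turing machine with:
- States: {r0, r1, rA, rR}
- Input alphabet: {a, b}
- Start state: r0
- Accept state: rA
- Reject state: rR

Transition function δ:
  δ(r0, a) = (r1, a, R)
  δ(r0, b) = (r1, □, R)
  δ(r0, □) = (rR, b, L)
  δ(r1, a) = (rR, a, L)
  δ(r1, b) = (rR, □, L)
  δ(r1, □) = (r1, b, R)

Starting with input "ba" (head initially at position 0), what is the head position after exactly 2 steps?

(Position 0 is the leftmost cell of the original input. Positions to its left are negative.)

Execution trace (head position shown):
Step 0: [r0]ba  (head at position 0)
Step 1: move right → □[r1]a  (head at position 1)
Step 2: move left → [rR]□a  (head at position 0)

After 2 steps, the head is at position 0.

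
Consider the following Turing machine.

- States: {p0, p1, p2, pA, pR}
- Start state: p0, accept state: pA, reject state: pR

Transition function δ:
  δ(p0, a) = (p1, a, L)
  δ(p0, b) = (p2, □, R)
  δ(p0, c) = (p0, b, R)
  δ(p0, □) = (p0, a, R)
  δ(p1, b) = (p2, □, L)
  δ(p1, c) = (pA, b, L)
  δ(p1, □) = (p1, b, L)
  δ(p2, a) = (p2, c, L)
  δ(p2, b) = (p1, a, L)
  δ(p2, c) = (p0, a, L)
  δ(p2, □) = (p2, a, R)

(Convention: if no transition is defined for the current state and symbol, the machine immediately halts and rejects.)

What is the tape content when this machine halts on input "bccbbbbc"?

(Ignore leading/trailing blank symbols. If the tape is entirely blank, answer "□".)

Execution trace:
Initial: [p0]bccbbbbc
Step 1: δ(p0, b) = (p2, □, R) → □[p2]ccbbbbc
Step 2: δ(p2, c) = (p0, a, L) → [p0]□acbbbbc
Step 3: δ(p0, □) = (p0, a, R) → a[p0]acbbbbc
Step 4: δ(p0, a) = (p1, a, L) → [p1]aacbbbbc

No transition is defined for δ(p1, a). By convention the machine halts and rejects.

Final tape (ignoring leading/trailing blanks): aacbbbbc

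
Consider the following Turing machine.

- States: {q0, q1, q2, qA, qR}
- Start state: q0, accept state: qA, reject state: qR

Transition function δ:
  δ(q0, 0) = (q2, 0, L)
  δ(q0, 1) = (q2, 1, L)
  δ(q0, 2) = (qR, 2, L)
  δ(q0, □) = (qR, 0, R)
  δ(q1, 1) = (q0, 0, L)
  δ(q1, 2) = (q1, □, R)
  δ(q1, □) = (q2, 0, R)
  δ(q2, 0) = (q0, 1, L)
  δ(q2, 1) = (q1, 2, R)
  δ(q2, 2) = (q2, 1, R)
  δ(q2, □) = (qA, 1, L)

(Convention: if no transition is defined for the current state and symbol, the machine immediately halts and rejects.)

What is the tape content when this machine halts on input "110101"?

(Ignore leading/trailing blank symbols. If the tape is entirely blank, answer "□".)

Execution trace:
Initial: [q0]110101
Step 1: δ(q0, 1) = (q2, 1, L) → [q2]□110101
Step 2: δ(q2, □) = (qA, 1, L) → [qA]□1110101

The machine reaches the accept state qA and halts.

Final tape (ignoring leading/trailing blanks): 1110101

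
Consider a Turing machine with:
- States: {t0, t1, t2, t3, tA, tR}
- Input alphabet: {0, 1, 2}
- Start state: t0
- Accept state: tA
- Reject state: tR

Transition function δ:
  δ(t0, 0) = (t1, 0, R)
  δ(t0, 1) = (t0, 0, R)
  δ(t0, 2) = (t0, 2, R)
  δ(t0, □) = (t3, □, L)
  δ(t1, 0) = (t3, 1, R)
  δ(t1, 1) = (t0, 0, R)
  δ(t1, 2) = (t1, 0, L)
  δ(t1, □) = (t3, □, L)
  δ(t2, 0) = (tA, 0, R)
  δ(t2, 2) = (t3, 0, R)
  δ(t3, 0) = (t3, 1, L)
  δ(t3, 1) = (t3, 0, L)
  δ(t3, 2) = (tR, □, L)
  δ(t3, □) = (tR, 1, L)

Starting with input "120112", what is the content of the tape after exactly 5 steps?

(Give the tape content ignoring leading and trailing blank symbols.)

Execution trace:
Initial: [t0]120112
Step 1: δ(t0, 1) = (t0, 0, R) → 0[t0]20112
Step 2: δ(t0, 2) = (t0, 2, R) → 02[t0]0112
Step 3: δ(t0, 0) = (t1, 0, R) → 020[t1]112
Step 4: δ(t1, 1) = (t0, 0, R) → 0200[t0]12
Step 5: δ(t0, 1) = (t0, 0, R) → 02000[t0]2

After 5 steps, the tape (ignoring leading/trailing blanks) is: 020002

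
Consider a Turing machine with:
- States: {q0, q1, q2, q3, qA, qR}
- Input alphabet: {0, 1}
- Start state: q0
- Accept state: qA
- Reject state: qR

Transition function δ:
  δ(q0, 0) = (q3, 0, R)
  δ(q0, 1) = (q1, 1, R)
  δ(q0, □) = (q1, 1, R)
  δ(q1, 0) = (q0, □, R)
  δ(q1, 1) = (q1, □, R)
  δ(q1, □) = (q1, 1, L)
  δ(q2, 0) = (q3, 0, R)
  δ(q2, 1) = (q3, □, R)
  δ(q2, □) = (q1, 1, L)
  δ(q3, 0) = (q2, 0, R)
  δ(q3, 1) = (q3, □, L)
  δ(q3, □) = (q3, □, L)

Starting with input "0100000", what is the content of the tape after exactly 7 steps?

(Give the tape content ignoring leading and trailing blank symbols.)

Execution trace:
Initial: [q0]0100000
Step 1: δ(q0, 0) = (q3, 0, R) → 0[q3]100000
Step 2: δ(q3, 1) = (q3, □, L) → [q3]0□00000
Step 3: δ(q3, 0) = (q2, 0, R) → 0[q2]□00000
Step 4: δ(q2, □) = (q1, 1, L) → [q1]0100000
Step 5: δ(q1, 0) = (q0, □, R) → □[q0]100000
Step 6: δ(q0, 1) = (q1, 1, R) → □1[q1]00000
Step 7: δ(q1, 0) = (q0, □, R) → □1□[q0]0000

After 7 steps, the tape (ignoring leading/trailing blanks) is: 1□0000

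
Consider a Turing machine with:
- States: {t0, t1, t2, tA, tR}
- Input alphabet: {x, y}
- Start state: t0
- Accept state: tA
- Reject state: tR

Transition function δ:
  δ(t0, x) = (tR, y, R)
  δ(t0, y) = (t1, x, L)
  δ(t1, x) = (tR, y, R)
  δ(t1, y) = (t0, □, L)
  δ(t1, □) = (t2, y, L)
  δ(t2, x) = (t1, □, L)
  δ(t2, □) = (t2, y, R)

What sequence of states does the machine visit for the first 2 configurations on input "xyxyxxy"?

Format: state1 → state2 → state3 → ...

Execution trace:
Initial: [t0]xyxyxxy
Step 1: δ(t0, x) = (tR, y, R) → y[tR]yxyxxy

The machine reaches the reject state tR and halts.

State sequence: t0 → tR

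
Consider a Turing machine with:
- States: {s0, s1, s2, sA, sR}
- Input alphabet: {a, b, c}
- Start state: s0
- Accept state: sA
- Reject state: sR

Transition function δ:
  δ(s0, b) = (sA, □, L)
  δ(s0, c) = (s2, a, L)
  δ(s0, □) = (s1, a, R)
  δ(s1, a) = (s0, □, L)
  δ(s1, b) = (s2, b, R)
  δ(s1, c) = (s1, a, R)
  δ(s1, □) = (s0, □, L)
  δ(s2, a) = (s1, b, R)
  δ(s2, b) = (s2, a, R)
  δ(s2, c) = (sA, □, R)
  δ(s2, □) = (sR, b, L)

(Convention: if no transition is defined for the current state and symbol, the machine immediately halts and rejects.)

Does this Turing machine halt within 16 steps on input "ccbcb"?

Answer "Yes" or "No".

Execution trace:
Initial: [s0]ccbcb
Step 1: δ(s0, c) = (s2, a, L) → [s2]□acbcb
Step 2: δ(s2, □) = (sR, b, L) → [sR]□bacbcb

The machine reaches the reject state sR and halts.
The machine halted after 2 steps (within the 16-step bound).

Answer: Yes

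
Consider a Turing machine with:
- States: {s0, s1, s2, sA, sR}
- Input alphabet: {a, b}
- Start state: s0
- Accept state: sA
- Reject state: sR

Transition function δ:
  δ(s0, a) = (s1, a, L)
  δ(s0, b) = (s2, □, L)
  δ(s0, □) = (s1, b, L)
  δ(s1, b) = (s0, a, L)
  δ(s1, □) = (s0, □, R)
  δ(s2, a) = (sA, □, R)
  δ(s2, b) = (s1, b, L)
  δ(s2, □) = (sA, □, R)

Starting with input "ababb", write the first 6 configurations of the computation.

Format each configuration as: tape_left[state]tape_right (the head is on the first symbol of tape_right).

Transitions applied:
Step 1: δ(s0, a) = (s1, a, L)
Step 2: δ(s1, □) = (s0, □, R)
Step 3: δ(s0, a) = (s1, a, L)
Step 4: δ(s1, □) = (s0, □, R)
Step 5: δ(s0, a) = (s1, a, L)

The first 6 configurations are:
[s0]ababb ⊢ [s1]□ababb ⊢ □[s0]ababb ⊢ [s1]□ababb ⊢ □[s0]ababb ⊢ [s1]□ababb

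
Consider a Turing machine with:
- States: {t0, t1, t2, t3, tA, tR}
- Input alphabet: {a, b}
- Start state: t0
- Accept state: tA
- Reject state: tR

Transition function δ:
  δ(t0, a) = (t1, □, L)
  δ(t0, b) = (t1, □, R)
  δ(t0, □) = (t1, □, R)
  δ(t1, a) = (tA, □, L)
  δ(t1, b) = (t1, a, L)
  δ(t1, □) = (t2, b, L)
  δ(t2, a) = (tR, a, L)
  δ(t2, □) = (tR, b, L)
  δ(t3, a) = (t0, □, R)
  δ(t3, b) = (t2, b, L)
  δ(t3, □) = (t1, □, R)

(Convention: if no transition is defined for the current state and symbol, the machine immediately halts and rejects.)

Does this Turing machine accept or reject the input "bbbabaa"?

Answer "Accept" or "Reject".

Execution trace:
Initial: [t0]bbbabaa
Step 1: δ(t0, b) = (t1, □, R) → □[t1]bbabaa
Step 2: δ(t1, b) = (t1, a, L) → [t1]□ababaa
Step 3: δ(t1, □) = (t2, b, L) → [t2]□bababaa
Step 4: δ(t2, □) = (tR, b, L) → [tR]□bbababaa

The machine reaches the reject state tR and halts.

Answer: Reject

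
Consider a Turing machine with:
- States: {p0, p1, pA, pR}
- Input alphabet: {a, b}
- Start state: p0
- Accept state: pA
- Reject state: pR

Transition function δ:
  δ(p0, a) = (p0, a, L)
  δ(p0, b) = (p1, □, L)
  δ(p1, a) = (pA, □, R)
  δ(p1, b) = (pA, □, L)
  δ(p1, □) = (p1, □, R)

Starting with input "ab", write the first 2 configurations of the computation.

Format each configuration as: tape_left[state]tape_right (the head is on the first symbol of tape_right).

Transitions applied:
Step 1: δ(p0, a) = (p0, a, L)

The first 2 configurations are:
[p0]ab ⊢ [p0]□ab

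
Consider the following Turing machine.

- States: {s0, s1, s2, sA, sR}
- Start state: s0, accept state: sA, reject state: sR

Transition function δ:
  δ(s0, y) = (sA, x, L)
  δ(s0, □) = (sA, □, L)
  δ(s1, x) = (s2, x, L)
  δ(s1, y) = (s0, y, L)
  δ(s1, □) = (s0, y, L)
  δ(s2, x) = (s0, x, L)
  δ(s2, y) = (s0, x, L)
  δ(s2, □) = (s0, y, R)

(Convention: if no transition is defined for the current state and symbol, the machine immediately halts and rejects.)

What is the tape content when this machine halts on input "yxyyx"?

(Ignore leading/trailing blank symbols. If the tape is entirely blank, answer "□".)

Execution trace:
Initial: [s0]yxyyx
Step 1: δ(s0, y) = (sA, x, L) → [sA]□xxyyx

The machine reaches the accept state sA and halts.

Final tape (ignoring leading/trailing blanks): xxyyx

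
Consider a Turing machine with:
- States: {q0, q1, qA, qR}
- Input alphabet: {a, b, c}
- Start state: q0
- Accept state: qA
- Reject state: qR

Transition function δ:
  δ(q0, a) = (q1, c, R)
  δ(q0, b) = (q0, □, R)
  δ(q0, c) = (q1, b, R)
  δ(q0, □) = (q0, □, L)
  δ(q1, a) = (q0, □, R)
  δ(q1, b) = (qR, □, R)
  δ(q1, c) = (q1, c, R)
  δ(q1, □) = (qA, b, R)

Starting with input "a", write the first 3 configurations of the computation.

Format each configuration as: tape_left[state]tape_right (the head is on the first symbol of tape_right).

Transitions applied:
Step 1: δ(q0, a) = (q1, c, R)
Step 2: δ(q1, □) = (qA, b, R)

The first 3 configurations are:
[q0]a ⊢ c[q1]□ ⊢ cb[qA]□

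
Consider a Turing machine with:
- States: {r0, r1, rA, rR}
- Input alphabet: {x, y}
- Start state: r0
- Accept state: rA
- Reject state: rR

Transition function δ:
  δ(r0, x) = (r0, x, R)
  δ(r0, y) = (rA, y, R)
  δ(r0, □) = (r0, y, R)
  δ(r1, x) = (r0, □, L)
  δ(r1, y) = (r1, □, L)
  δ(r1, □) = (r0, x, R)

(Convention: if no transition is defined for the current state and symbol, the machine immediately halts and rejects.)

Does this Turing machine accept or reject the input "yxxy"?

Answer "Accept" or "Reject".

Execution trace:
Initial: [r0]yxxy
Step 1: δ(r0, y) = (rA, y, R) → y[rA]xxy

The machine reaches the accept state rA and halts.

Answer: Accept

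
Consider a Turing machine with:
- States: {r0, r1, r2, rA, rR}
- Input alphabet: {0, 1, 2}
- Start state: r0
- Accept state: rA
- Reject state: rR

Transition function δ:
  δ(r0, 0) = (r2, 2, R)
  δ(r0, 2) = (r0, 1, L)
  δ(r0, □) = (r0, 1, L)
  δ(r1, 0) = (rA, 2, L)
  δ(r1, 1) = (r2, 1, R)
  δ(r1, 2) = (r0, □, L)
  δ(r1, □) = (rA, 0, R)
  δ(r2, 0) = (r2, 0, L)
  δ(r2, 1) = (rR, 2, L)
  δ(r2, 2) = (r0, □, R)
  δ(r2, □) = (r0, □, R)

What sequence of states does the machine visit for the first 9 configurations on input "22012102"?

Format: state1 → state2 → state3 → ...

Execution trace:
Initial: [r0]22012102
Step 1: δ(r0, 2) = (r0, 1, L) → [r0]□12012102
Step 2: δ(r0, □) = (r0, 1, L) → [r0]□112012102
Step 3: δ(r0, □) = (r0, 1, L) → [r0]□1112012102
Step 4: δ(r0, □) = (r0, 1, L) → [r0]□11112012102
Step 5: δ(r0, □) = (r0, 1, L) → [r0]□111112012102
Step 6: δ(r0, □) = (r0, 1, L) → [r0]□1111112012102
Step 7: δ(r0, □) = (r0, 1, L) → [r0]□11111112012102
Step 8: δ(r0, □) = (r0, 1, L) → [r0]□111111112012102

State sequence: r0 → r0 → r0 → r0 → r0 → r0 → r0 → r0 → r0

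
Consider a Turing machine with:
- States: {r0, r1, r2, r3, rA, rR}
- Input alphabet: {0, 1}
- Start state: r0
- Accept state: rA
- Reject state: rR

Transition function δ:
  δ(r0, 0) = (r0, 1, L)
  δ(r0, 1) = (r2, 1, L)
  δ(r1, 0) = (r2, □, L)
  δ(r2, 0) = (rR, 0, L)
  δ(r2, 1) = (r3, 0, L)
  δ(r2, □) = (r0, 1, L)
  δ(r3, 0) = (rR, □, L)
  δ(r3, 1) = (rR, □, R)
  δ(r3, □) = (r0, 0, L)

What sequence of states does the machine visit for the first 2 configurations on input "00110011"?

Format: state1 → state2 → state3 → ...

Execution trace:
Initial: [r0]00110011
Step 1: δ(r0, 0) = (r0, 1, L) → [r0]□10110011

No transition is defined for δ(r0, □). By convention the machine halts and rejects.

State sequence: r0 → r0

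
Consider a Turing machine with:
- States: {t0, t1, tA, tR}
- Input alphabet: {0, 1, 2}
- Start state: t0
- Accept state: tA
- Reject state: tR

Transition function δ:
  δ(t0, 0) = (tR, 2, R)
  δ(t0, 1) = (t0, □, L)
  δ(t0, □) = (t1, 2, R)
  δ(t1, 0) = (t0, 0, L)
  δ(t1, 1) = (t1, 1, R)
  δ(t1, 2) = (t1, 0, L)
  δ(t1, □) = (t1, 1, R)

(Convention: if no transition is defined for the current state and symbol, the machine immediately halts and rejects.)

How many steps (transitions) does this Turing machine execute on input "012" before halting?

Execution trace:
Initial: [t0]012
Step 1: δ(t0, 0) = (tR, 2, R) → 2[tR]12

The machine reaches the reject state tR and halts.

The machine executed 1 step before halting.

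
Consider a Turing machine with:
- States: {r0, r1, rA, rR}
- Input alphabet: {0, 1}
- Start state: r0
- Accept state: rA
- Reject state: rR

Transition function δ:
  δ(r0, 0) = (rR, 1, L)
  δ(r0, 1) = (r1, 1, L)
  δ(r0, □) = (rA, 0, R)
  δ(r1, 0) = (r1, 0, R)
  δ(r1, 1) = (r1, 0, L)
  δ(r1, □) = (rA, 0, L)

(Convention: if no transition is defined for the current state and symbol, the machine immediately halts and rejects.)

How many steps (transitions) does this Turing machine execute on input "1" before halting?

Execution trace:
Initial: [r0]1
Step 1: δ(r0, 1) = (r1, 1, L) → [r1]□1
Step 2: δ(r1, □) = (rA, 0, L) → [rA]□01

The machine reaches the accept state rA and halts.

The machine executed 2 steps before halting.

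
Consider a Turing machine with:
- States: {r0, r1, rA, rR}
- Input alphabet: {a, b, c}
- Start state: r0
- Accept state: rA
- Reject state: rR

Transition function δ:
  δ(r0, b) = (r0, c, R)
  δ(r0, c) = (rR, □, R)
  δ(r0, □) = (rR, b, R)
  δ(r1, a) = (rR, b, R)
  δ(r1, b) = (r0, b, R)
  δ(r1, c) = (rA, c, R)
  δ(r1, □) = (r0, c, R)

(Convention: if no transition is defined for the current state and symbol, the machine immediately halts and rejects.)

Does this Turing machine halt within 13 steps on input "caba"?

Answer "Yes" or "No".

Execution trace:
Initial: [r0]caba
Step 1: δ(r0, c) = (rR, □, R) → □[rR]aba

The machine reaches the reject state rR and halts.
The machine halted after 1 step (within the 13-step bound).

Answer: Yes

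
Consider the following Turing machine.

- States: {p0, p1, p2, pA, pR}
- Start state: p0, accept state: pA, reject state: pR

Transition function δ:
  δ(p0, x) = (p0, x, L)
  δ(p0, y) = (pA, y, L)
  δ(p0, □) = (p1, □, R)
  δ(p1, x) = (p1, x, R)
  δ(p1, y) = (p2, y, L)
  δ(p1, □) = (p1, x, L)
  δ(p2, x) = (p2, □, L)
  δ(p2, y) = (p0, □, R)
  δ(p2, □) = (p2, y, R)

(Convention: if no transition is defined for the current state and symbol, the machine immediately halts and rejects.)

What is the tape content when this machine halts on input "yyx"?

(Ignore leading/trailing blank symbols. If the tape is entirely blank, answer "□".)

Execution trace:
Initial: [p0]yyx
Step 1: δ(p0, y) = (pA, y, L) → [pA]□yyx

The machine reaches the accept state pA and halts.

Final tape (ignoring leading/trailing blanks): yyx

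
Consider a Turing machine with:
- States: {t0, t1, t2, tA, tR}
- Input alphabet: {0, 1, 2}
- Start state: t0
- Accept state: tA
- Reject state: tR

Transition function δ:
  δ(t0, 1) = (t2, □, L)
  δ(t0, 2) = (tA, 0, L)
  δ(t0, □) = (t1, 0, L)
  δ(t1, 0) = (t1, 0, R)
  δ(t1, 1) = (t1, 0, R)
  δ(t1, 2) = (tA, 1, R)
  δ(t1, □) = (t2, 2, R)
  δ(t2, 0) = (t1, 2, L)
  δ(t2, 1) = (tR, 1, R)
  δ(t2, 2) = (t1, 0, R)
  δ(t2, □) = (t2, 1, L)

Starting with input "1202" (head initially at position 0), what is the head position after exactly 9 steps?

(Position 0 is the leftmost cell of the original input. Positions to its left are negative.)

Execution trace (head position shown):
Step 0: [t0]1202  (head at position 0)
Step 1: move left → [t2]□□202  (head at position -1)
Step 2: move left → [t2]□1□202  (head at position -2)
Step 3: move left → [t2]□11□202  (head at position -3)
Step 4: move left → [t2]□111□202  (head at position -4)
Step 5: move left → [t2]□1111□202  (head at position -5)
Step 6: move left → [t2]□11111□202  (head at position -6)
Step 7: move left → [t2]□111111□202  (head at position -7)
Step 8: move left → [t2]□1111111□202  (head at position -8)
Step 9: move left → [t2]□11111111□202  (head at position -9)

After 9 steps, the head is at position -9.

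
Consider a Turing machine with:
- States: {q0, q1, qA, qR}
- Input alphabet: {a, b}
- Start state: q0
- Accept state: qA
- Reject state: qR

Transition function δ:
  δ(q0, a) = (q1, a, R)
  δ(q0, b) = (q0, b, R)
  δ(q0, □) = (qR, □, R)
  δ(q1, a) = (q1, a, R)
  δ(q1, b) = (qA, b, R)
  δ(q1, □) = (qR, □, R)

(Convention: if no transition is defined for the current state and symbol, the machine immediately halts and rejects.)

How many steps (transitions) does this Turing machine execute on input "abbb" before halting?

Execution trace:
Initial: [q0]abbb
Step 1: δ(q0, a) = (q1, a, R) → a[q1]bbb
Step 2: δ(q1, b) = (qA, b, R) → ab[qA]bb

The machine reaches the accept state qA and halts.

The machine executed 2 steps before halting.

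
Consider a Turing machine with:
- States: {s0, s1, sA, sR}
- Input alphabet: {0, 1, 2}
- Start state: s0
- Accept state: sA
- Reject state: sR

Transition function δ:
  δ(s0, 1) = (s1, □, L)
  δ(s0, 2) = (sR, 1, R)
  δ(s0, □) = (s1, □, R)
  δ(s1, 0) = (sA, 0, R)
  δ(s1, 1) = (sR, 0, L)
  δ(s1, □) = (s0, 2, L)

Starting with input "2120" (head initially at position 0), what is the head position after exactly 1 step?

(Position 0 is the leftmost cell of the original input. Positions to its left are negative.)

Execution trace (head position shown):
Step 0: [s0]2120  (head at position 0)
Step 1: move right → 1[sR]120  (head at position 1)

After 1 step, the head is at position 1.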